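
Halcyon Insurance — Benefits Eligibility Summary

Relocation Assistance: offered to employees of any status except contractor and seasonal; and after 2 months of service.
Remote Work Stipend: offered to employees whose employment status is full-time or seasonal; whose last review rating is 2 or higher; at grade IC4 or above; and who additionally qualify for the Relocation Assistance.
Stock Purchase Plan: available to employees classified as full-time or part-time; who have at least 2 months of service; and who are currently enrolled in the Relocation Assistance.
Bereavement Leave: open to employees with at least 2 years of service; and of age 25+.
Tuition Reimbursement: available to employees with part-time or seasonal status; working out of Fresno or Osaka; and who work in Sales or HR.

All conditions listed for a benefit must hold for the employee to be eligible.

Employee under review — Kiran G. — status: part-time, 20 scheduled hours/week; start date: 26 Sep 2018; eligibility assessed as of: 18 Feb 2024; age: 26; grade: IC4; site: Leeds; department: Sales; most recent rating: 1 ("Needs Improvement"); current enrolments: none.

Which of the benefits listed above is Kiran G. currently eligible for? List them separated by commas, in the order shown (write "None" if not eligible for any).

Relocation Assistance, Bereavement Leave

Service from 26 Sep 2018 to 18 Feb 2024: 1971 days.
Relocation Assistance — status part-time ✓ (not excluded); service 1971 days ≥ 2 months (≈60 days) ✓ → eligible.
Remote Work Stipend — status part-time ✗ (requires full-time or seasonal) → not eligible.
Stock Purchase Plan — status part-time ✓; service 1971 days ≥ 2 months (≈60 days) ✓; not enrolled in Relocation Assistance ✗ → not eligible.
Bereavement Leave — service 1971 days ≥ 2 years (≈730 days) ✓; age 26 ≥ 25 ✓ → eligible.
Tuition Reimbursement — status part-time ✓; site Leeds ✗ (not Fresno or Osaka) → not eligible.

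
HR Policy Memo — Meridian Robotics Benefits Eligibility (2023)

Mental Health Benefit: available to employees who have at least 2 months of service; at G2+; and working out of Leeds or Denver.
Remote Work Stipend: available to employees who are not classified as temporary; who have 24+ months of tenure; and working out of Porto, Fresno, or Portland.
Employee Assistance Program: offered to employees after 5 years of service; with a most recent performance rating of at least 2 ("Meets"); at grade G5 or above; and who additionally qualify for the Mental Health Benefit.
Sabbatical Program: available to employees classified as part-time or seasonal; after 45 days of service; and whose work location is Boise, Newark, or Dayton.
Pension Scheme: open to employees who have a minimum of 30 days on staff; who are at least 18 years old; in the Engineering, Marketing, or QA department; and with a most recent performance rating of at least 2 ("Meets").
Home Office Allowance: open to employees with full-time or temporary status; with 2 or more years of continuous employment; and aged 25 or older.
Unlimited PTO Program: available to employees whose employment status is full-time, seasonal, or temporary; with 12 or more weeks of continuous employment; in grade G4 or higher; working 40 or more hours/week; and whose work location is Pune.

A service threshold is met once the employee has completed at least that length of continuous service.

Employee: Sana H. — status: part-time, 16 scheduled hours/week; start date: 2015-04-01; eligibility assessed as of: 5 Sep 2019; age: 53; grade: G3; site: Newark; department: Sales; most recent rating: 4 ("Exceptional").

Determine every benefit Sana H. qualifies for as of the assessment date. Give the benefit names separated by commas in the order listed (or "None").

Sabbatical Program

Service from 2015-04-01 to 5 Sep 2019: 1618 days.
Mental Health Benefit — service 1618 days ≥ 2 months (≈60 days) ✓; grade G3 ≥ G2 ✓; site Newark ✗ (not Leeds or Denver) → not eligible.
Remote Work Stipend — status part-time ✓ (not excluded); service 1618 days ≥ 24 months (≈720 days) ✓; site Newark ✗ (not Porto, Fresno, or Portland) → not eligible.
Employee Assistance Program — service 1618 days < 5 years (≈1825 days) ✗ → not eligible.
Sabbatical Program — status part-time ✓; service 1618 days ≥ 45 days ✓; site Newark ✓ → eligible.
Pension Scheme — service 1618 days ≥ 30 days ✓; age 53 ≥ 18 ✓; dept Sales ✗ → not eligible.
Home Office Allowance — status part-time ✗ (requires full-time or temporary) → not eligible.
Unlimited PTO Program — status part-time ✗ (requires full-time, seasonal, or temporary) → not eligible.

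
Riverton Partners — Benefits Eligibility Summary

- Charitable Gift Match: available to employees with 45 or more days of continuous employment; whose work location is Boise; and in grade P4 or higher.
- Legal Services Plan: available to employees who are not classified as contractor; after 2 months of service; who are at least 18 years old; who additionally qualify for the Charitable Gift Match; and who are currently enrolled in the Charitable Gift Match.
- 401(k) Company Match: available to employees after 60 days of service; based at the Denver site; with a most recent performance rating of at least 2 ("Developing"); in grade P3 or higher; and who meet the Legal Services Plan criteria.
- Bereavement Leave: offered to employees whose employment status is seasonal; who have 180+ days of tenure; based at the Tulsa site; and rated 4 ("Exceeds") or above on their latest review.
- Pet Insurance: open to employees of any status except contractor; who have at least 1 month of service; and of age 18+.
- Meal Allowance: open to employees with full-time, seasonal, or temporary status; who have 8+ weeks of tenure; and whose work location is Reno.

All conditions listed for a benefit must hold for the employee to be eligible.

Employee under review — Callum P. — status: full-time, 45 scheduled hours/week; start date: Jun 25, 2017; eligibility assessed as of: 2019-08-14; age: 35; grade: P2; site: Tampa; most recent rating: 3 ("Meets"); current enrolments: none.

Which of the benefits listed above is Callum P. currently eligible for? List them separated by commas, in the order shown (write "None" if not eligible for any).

Pet Insurance

Service from Jun 25, 2017 to 2019-08-14: 780 days.
Charitable Gift Match — service 780 days ≥ 45 days ✓; site Tampa ✗ (not Boise) → not eligible.
Legal Services Plan — status full-time ✓ (not excluded); service 780 days ≥ 2 months (≈60 days) ✓; age 35 ≥ 18 ✓; not eligible for Charitable Gift Match ✗ → not eligible.
401(k) Company Match — service 780 days ≥ 60 days ✓; site Tampa ✗ (not Denver) → not eligible.
Bereavement Leave — status full-time ✗ (requires seasonal) → not eligible.
Pet Insurance — status full-time ✓ (not excluded); service 780 days ≥ 1 month (≈30 days) ✓; age 35 ≥ 18 ✓ → eligible.
Meal Allowance — status full-time ✓; service 780 days ≥ 8 weeks (≈56 days) ✓; site Tampa ✗ (not Reno) → not eligible.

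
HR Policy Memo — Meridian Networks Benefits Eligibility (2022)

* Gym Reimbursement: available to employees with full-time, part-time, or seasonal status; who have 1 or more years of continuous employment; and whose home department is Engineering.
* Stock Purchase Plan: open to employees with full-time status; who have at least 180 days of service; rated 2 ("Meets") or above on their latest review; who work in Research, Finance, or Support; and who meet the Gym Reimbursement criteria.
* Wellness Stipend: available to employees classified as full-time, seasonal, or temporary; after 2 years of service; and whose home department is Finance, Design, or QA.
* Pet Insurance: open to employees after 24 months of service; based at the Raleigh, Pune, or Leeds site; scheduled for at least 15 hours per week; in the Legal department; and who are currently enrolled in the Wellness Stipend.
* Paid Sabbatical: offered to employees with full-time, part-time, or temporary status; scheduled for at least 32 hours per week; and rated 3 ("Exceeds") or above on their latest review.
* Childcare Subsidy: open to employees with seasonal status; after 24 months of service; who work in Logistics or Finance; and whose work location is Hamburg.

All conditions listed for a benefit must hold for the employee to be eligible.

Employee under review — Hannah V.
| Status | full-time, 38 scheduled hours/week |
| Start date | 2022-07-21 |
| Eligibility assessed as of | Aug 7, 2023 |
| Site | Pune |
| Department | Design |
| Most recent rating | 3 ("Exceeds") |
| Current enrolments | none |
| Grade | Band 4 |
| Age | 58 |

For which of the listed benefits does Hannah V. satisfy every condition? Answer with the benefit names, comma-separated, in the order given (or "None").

Paid Sabbatical

Service from 2022-07-21 to Aug 7, 2023: 382 days.
Gym Reimbursement — status full-time ✓; service 382 days ≥ 1 year (≈365 days) ✓; dept Design ✗ → not eligible.
Stock Purchase Plan — status full-time ✓; service 382 days ≥ 180 days ✓; rating 3 ≥ 2 ✓; dept Design ✗ → not eligible.
Wellness Stipend — status full-time ✓; service 382 days < 2 years (≈730 days) ✗ → not eligible.
Pet Insurance — service 382 days < 24 months (≈720 days) ✗ → not eligible.
Paid Sabbatical — status full-time ✓; 38 hrs/wk ≥ 32 ✓; rating 3 ≥ 3 ✓ → eligible.
Childcare Subsidy — status full-time ✗ (requires seasonal) → not eligible.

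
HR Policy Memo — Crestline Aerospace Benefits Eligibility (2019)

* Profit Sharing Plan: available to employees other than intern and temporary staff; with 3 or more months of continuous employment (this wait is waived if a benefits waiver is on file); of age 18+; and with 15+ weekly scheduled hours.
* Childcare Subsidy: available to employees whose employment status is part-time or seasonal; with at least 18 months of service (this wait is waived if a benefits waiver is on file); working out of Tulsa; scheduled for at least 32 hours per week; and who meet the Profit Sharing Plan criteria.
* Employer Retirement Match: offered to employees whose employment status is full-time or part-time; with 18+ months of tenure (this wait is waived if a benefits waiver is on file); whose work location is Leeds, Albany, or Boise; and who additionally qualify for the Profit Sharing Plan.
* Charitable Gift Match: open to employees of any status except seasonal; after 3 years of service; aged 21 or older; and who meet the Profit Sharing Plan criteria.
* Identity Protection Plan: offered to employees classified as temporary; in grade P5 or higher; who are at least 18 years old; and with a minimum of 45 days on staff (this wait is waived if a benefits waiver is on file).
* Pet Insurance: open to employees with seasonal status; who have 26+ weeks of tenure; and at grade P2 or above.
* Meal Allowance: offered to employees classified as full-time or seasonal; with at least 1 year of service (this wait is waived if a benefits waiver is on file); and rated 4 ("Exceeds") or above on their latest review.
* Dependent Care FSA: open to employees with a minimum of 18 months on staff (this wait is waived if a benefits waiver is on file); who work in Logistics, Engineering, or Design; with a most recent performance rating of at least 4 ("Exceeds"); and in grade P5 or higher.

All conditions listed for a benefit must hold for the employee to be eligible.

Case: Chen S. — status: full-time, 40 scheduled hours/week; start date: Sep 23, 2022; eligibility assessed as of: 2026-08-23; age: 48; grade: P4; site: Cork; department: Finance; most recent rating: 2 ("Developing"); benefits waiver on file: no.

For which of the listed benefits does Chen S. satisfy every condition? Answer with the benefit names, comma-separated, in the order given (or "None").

Profit Sharing Plan, Charitable Gift Match

Service from Sep 23, 2022 to 2026-08-23: 1430 days.
Profit Sharing Plan — status full-time ✓ (not excluded); no waiver, service 1430 days ≥ 3 months (≈90 days) ✓; age 48 ≥ 18 ✓; 40 hrs/wk ≥ 15 ✓ → eligible.
Childcare Subsidy — status full-time ✗ (requires part-time or seasonal) → not eligible.
Employer Retirement Match — status full-time ✓; no waiver, service 1430 days ≥ 18 months (≈540 days) ✓; site Cork ✗ (not Leeds, Albany, or Boise) → not eligible.
Charitable Gift Match — status full-time ✓ (not excluded); service 1430 days ≥ 3 years (≈1095 days) ✓; age 48 ≥ 21 ✓; eligible for Profit Sharing Plan ✓ → eligible.
Identity Protection Plan — status full-time ✗ (requires temporary) → not eligible.
Pet Insurance — status full-time ✗ (requires seasonal) → not eligible.
Meal Allowance — status full-time ✓; no waiver, service 1430 days ≥ 1 year (≈365 days) ✓; rating 2 < 4 ✗ → not eligible.
Dependent Care FSA — no waiver, service 1430 days ≥ 18 months (≈540 days) ✓; dept Finance ✗ → not eligible.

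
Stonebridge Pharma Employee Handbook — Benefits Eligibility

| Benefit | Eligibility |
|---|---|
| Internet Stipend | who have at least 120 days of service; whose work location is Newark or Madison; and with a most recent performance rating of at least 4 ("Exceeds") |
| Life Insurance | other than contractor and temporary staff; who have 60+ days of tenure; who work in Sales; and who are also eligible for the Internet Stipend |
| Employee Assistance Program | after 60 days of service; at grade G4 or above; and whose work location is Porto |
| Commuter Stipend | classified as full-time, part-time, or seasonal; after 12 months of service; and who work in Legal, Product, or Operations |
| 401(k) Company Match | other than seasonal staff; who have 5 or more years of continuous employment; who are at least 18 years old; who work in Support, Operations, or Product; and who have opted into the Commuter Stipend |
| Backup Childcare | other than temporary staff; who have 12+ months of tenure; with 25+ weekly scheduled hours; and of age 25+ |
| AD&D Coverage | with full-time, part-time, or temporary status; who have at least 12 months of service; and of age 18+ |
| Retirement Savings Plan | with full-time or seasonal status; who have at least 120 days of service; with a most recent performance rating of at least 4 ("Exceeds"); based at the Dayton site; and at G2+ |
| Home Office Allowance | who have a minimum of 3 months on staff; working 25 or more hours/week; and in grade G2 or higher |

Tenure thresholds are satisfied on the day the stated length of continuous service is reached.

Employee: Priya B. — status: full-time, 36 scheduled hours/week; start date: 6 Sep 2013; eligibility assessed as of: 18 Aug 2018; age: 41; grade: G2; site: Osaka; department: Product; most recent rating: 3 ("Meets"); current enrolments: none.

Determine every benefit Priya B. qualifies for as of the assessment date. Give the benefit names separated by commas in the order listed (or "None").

Service from 6 Sep 2013 to 18 Aug 2018: 1807 days.
Internet Stipend — service 1807 days ≥ 120 days ✓; site Osaka ✗ (not Newark or Madison) → not eligible.
Life Insurance — status full-time ✓ (not excluded); service 1807 days ≥ 60 days ✓; dept Product ✗ → not eligible.
Employee Assistance Program — service 1807 days ≥ 60 days ✓; grade G2 < G4 ✗ → not eligible.
Commuter Stipend — status full-time ✓; service 1807 days ≥ 12 months (≈360 days) ✓; dept Product ✓ → eligible.
401(k) Company Match — status full-time ✓ (not excluded); service 1807 days < 5 years (≈1825 days) ✗ → not eligible.
Backup Childcare — status full-time ✓ (not excluded); service 1807 days ≥ 12 months (≈360 days) ✓; 36 hrs/wk ≥ 25 ✓; age 41 ≥ 25 ✓ → eligible.
AD&D Coverage — status full-time ✓; service 1807 days ≥ 12 months (≈360 days) ✓; age 41 ≥ 18 ✓ → eligible.
Retirement Savings Plan — status full-time ✓; service 1807 days ≥ 120 days ✓; rating 3 < 4 ✗ → not eligible.
Home Office Allowance — service 1807 days ≥ 3 months (≈90 days) ✓; 36 hrs/wk ≥ 25 ✓; grade G2 ≥ G2 ✓ → eligible.

Commuter Stipend, Backup Childcare, AD&D Coverage, Home Office Allowance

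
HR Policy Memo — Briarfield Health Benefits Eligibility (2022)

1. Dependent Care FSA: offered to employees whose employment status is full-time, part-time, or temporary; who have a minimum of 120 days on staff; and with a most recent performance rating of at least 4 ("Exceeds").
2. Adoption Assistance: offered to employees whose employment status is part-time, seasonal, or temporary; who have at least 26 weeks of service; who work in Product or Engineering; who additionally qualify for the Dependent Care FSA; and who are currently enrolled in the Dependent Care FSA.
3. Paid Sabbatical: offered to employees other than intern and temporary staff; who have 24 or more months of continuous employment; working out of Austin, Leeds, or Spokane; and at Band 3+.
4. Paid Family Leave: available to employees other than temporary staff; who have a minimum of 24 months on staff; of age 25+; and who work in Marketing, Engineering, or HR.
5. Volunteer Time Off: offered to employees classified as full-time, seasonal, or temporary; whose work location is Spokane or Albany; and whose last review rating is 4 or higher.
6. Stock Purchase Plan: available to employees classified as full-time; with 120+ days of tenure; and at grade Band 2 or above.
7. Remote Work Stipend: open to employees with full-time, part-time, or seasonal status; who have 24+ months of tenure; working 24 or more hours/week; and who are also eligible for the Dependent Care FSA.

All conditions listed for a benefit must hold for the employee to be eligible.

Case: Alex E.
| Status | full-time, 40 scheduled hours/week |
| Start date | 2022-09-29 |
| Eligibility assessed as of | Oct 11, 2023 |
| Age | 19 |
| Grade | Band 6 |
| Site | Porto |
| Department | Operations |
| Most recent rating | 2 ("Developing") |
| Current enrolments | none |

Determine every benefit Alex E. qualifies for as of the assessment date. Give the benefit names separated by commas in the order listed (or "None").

Stock Purchase Plan

Service from 2022-09-29 to Oct 11, 2023: 377 days.
Dependent Care FSA — status full-time ✓; service 377 days ≥ 120 days ✓; rating 2 < 4 ✗ → not eligible.
Adoption Assistance — status full-time ✗ (requires part-time, seasonal, or temporary) → not eligible.
Paid Sabbatical — status full-time ✓ (not excluded); service 377 days < 24 months (≈720 days) ✗ → not eligible.
Paid Family Leave — status full-time ✓ (not excluded); service 377 days < 24 months (≈720 days) ✗ → not eligible.
Volunteer Time Off — status full-time ✓; site Porto ✗ (not Spokane or Albany) → not eligible.
Stock Purchase Plan — status full-time ✓; service 377 days ≥ 120 days ✓; grade Band 6 ≥ Band 2 ✓ → eligible.
Remote Work Stipend — status full-time ✓; service 377 days < 24 months (≈720 days) ✗ → not eligible.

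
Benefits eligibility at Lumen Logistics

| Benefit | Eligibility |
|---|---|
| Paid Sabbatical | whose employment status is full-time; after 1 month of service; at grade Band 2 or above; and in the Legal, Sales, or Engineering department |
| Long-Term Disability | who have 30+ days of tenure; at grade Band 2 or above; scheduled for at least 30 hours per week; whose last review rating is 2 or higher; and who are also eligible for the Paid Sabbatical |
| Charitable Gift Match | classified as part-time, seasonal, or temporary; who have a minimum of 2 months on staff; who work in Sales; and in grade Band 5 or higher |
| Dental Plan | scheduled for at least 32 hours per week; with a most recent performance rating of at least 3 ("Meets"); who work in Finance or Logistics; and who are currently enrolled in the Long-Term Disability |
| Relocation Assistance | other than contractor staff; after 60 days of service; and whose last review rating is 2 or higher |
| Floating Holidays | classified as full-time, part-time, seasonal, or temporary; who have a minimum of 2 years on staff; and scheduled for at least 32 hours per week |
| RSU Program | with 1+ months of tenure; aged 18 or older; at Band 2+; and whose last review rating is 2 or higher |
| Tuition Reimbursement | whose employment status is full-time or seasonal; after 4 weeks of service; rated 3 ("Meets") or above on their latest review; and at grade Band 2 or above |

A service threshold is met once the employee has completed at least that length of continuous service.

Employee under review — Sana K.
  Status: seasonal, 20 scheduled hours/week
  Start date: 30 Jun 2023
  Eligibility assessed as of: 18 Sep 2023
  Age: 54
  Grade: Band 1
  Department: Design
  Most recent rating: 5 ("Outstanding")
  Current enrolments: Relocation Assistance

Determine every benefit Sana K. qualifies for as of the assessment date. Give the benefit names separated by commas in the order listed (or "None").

Relocation Assistance

Service from 30 Jun 2023 to 18 Sep 2023: 80 days.
Paid Sabbatical — status seasonal ✗ (requires full-time) → not eligible.
Long-Term Disability — service 80 days ≥ 30 days ✓; grade Band 1 < Band 2 ✗ → not eligible.
Charitable Gift Match — status seasonal ✓; service 80 days ≥ 2 months (≈60 days) ✓; dept Design ✗ → not eligible.
Dental Plan — 20 hrs/wk < 32 ✗ → not eligible.
Relocation Assistance — status seasonal ✓ (not excluded); service 80 days ≥ 60 days ✓; rating 5 ≥ 2 ✓ → eligible.
Floating Holidays — status seasonal ✓; service 80 days < 2 years (≈730 days) ✗ → not eligible.
RSU Program — service 80 days ≥ 1 month (≈30 days) ✓; age 54 ≥ 18 ✓; grade Band 1 < Band 2 ✗ → not eligible.
Tuition Reimbursement — status seasonal ✓; service 80 days ≥ 4 weeks (≈28 days) ✓; rating 5 ≥ 3 ✓; grade Band 1 < Band 2 ✗ → not eligible.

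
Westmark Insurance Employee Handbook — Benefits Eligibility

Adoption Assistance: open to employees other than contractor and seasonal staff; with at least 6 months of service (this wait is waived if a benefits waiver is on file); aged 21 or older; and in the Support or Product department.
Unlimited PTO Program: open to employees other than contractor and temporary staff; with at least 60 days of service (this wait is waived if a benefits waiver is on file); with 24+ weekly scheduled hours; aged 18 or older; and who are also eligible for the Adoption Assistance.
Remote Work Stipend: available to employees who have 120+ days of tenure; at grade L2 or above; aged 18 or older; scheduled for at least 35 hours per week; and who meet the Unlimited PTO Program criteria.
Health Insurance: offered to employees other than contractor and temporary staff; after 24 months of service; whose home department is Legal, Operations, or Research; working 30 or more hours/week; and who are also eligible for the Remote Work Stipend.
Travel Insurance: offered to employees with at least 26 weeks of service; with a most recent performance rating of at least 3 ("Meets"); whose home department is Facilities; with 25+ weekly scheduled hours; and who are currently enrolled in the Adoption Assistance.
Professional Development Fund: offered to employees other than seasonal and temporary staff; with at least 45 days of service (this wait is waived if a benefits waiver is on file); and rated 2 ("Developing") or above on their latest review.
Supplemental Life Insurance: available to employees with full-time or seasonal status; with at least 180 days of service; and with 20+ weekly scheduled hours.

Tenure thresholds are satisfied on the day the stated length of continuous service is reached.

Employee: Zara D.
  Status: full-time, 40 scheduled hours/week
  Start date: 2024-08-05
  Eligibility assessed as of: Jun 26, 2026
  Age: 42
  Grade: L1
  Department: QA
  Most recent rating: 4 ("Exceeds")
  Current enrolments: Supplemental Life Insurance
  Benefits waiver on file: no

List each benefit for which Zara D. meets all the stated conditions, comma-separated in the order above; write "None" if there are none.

Professional Development Fund, Supplemental Life Insurance

Service from 2024-08-05 to Jun 26, 2026: 690 days.
Adoption Assistance — status full-time ✓ (not excluded); no waiver, service 690 days ≥ 6 months (≈180 days) ✓; age 42 ≥ 21 ✓; dept QA ✗ → not eligible.
Unlimited PTO Program — status full-time ✓ (not excluded); no waiver, service 690 days ≥ 60 days ✓; 40 hrs/wk ≥ 24 ✓; age 42 ≥ 18 ✓; not eligible for Adoption Assistance ✗ → not eligible.
Remote Work Stipend — service 690 days ≥ 120 days ✓; grade L1 < L2 ✗ → not eligible.
Health Insurance — status full-time ✓ (not excluded); service 690 days < 24 months (≈720 days) ✗ → not eligible.
Travel Insurance — service 690 days ≥ 26 weeks (≈182 days) ✓; rating 4 ≥ 3 ✓; dept QA ✗ → not eligible.
Professional Development Fund — status full-time ✓ (not excluded); no waiver, service 690 days ≥ 45 days ✓; rating 4 ≥ 2 ✓ → eligible.
Supplemental Life Insurance — status full-time ✓; service 690 days ≥ 180 days ✓; 40 hrs/wk ≥ 20 ✓ → eligible.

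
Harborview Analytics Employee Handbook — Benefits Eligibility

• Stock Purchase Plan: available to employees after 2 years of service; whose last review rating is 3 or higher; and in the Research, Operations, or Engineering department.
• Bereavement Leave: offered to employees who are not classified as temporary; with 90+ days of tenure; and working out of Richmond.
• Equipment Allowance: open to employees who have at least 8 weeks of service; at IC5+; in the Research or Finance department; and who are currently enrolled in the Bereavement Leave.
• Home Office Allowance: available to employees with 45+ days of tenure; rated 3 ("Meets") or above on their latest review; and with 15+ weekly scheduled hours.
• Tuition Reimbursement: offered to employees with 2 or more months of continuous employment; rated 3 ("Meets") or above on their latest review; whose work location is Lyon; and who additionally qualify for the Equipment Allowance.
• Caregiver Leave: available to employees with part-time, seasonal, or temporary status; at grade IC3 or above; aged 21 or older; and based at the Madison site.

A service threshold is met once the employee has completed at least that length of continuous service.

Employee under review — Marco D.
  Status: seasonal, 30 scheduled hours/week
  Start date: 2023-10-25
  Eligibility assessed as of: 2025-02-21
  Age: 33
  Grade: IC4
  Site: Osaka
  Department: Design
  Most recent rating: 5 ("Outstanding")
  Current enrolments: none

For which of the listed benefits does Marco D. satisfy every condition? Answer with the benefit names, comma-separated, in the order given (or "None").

Home Office Allowance

Service from 2023-10-25 to 2025-02-21: 485 days.
Stock Purchase Plan — service 485 days < 2 years (≈730 days) ✗ → not eligible.
Bereavement Leave — status seasonal ✓ (not excluded); service 485 days ≥ 90 days ✓; site Osaka ✗ (not Richmond) → not eligible.
Equipment Allowance — service 485 days ≥ 8 weeks (≈56 days) ✓; grade IC4 < IC5 ✗ → not eligible.
Home Office Allowance — service 485 days ≥ 45 days ✓; rating 5 ≥ 3 ✓; 30 hrs/wk ≥ 15 ✓ → eligible.
Tuition Reimbursement — service 485 days ≥ 2 months (≈60 days) ✓; rating 5 ≥ 3 ✓; site Osaka ✗ (not Lyon) → not eligible.
Caregiver Leave — status seasonal ✓; grade IC4 ≥ IC3 ✓; age 33 ≥ 21 ✓; site Osaka ✗ (not Madison) → not eligible.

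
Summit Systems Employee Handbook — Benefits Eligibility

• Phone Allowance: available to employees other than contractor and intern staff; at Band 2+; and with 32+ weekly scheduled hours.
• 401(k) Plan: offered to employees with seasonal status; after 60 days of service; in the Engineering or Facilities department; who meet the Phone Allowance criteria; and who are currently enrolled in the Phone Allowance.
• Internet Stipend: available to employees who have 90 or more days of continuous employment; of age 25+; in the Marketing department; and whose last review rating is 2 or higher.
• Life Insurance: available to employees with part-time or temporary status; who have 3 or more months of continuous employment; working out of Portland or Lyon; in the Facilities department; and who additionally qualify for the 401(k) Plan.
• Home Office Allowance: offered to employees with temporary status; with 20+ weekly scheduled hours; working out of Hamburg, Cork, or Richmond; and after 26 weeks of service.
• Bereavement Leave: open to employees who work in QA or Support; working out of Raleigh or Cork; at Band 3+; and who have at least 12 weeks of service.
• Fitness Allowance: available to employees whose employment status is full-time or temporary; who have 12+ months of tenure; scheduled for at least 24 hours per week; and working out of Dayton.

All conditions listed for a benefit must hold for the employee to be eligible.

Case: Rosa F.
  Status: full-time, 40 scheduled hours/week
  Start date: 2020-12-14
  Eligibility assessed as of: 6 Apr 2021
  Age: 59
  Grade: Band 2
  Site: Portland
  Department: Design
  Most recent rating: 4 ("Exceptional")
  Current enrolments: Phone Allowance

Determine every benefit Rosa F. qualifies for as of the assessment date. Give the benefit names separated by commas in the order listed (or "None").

Service from 2020-12-14 to 6 Apr 2021: 113 days.
Phone Allowance — status full-time ✓ (not excluded); grade Band 2 ≥ Band 2 ✓; 40 hrs/wk ≥ 32 ✓ → eligible.
401(k) Plan — status full-time ✗ (requires seasonal) → not eligible.
Internet Stipend — service 113 days ≥ 90 days ✓; age 59 ≥ 25 ✓; dept Design ✗ → not eligible.
Life Insurance — status full-time ✗ (requires part-time or temporary) → not eligible.
Home Office Allowance — status full-time ✗ (requires temporary) → not eligible.
Bereavement Leave — dept Design ✗ → not eligible.
Fitness Allowance — status full-time ✓; service 113 days < 12 months (≈360 days) ✗ → not eligible.

Phone Allowance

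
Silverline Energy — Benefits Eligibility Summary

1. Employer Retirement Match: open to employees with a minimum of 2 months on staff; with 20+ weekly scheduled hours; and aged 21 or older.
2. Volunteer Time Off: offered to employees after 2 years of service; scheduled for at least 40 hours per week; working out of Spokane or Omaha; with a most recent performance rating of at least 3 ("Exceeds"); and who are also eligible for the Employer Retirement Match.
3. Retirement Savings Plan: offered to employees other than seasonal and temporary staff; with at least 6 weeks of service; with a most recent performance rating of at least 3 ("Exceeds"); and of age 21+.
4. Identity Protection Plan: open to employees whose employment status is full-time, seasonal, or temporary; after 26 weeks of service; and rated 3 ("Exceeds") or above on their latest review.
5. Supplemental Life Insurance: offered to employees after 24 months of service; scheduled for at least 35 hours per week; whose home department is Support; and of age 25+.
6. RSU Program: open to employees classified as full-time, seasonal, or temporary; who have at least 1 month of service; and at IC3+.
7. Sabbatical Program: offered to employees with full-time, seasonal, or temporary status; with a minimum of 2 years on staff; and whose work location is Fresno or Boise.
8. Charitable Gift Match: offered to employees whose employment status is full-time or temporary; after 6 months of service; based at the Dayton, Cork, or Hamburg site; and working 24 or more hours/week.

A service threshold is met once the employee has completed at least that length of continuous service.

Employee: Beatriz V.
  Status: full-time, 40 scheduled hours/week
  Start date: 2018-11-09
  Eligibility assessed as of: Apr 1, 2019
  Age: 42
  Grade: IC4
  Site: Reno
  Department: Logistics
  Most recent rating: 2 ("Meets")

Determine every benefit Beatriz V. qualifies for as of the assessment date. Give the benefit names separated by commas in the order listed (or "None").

Service from 2018-11-09 to Apr 1, 2019: 143 days.
Employer Retirement Match — service 143 days ≥ 2 months (≈60 days) ✓; 40 hrs/wk ≥ 20 ✓; age 42 ≥ 21 ✓ → eligible.
Volunteer Time Off — service 143 days < 2 years (≈730 days) ✗ → not eligible.
Retirement Savings Plan — status full-time ✓ (not excluded); service 143 days ≥ 6 weeks (≈42 days) ✓; rating 2 < 3 ✗ → not eligible.
Identity Protection Plan — status full-time ✓; service 143 days < 26 weeks (≈182 days) ✗ → not eligible.
Supplemental Life Insurance — service 143 days < 24 months (≈720 days) ✗ → not eligible.
RSU Program — status full-time ✓; service 143 days ≥ 1 month (≈30 days) ✓; grade IC4 ≥ IC3 ✓ → eligible.
Sabbatical Program — status full-time ✓; service 143 days < 2 years (≈730 days) ✗ → not eligible.
Charitable Gift Match — status full-time ✓; service 143 days < 6 months (≈180 days) ✗ → not eligible.

Employer Retirement Match, RSU Program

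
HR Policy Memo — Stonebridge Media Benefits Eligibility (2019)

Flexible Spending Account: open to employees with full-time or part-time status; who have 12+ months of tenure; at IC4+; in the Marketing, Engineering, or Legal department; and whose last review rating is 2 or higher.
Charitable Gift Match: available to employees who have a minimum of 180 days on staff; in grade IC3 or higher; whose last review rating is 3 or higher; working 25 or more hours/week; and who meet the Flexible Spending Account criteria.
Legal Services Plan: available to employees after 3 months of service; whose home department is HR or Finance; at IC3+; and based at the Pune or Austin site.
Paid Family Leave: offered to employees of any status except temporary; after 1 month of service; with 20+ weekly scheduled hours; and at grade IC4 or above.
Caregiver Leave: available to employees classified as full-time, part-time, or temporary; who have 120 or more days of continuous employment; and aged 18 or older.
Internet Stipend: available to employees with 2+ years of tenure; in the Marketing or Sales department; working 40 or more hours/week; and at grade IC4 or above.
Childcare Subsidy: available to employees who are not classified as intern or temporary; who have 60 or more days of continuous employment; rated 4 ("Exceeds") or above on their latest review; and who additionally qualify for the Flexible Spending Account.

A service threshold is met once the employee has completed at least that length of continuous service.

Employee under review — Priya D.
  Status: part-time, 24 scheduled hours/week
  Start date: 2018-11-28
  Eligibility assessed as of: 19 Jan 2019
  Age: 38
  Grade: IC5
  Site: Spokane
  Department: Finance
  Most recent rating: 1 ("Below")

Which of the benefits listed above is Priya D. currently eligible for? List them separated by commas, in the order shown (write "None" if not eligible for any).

Paid Family Leave

Service from 2018-11-28 to 19 Jan 2019: 52 days.
Flexible Spending Account — status part-time ✓; service 52 days < 12 months (≈360 days) ✗ → not eligible.
Charitable Gift Match — service 52 days < 180 days ✗ → not eligible.
Legal Services Plan — service 52 days < 3 months (≈90 days) ✗ → not eligible.
Paid Family Leave — status part-time ✓ (not excluded); service 52 days ≥ 1 month (≈30 days) ✓; 24 hrs/wk ≥ 20 ✓; grade IC5 ≥ IC4 ✓ → eligible.
Caregiver Leave — status part-time ✓; service 52 days < 120 days ✗ → not eligible.
Internet Stipend — service 52 days < 2 years (≈730 days) ✗ → not eligible.
Childcare Subsidy — status part-time ✓ (not excluded); service 52 days < 60 days ✗ → not eligible.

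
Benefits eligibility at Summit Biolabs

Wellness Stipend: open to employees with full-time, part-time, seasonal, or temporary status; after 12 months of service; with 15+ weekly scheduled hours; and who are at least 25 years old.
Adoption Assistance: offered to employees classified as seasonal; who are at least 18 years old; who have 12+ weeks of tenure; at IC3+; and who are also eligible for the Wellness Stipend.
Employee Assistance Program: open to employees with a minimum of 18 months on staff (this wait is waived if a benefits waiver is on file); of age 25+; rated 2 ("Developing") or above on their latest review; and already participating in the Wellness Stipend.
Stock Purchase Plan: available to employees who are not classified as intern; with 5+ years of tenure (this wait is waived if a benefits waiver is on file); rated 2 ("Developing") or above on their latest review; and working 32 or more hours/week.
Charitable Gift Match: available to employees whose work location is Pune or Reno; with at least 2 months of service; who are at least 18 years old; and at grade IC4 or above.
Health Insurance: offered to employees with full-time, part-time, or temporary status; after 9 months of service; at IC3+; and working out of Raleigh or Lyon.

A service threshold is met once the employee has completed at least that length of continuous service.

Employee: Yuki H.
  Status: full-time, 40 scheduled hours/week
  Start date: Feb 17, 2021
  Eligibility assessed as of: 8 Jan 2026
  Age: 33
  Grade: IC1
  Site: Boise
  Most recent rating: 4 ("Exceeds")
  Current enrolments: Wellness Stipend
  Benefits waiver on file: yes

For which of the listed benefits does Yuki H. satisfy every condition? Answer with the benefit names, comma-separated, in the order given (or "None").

Service from Feb 17, 2021 to 8 Jan 2026: 1786 days.
Wellness Stipend — status full-time ✓; service 1786 days ≥ 12 months (≈360 days) ✓; 40 hrs/wk ≥ 15 ✓; age 33 ≥ 25 ✓ → eligible.
Adoption Assistance — status full-time ✗ (requires seasonal) → not eligible.
Employee Assistance Program — benefits waiver on file ✓; age 33 ≥ 25 ✓; rating 4 ≥ 2 ✓; enrolled in Wellness Stipend ✓ → eligible.
Stock Purchase Plan — status full-time ✓ (not excluded); benefits waiver on file ✓; rating 4 ≥ 2 ✓; 40 hrs/wk ≥ 32 ✓ → eligible.
Charitable Gift Match — site Boise ✗ (not Pune or Reno) → not eligible.
Health Insurance — status full-time ✓; service 1786 days ≥ 9 months (≈270 days) ✓; grade IC1 < IC3 ✗ → not eligible.

Wellness Stipend, Employee Assistance Program, Stock Purchase Plan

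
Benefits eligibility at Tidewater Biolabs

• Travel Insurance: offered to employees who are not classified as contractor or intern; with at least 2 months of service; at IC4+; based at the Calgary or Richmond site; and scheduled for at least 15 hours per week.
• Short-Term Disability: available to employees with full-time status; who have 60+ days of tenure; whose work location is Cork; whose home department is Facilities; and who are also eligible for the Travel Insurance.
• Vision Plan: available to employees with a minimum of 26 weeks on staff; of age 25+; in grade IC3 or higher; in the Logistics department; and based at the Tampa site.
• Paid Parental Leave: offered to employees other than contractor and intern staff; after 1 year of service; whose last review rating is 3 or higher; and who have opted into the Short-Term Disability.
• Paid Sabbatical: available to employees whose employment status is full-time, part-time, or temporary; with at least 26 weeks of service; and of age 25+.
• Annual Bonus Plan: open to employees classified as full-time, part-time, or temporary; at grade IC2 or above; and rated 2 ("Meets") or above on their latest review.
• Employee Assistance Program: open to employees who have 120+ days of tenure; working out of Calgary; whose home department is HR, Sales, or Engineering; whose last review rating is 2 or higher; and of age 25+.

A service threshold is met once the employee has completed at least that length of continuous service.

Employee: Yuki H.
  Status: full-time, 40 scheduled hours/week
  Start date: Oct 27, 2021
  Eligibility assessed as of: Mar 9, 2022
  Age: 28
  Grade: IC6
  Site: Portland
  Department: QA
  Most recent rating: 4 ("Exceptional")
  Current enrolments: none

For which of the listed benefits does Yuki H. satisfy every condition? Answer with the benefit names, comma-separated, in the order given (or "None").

Annual Bonus Plan

Service from Oct 27, 2021 to Mar 9, 2022: 133 days.
Travel Insurance — status full-time ✓ (not excluded); service 133 days ≥ 2 months (≈60 days) ✓; grade IC6 ≥ IC4 ✓; site Portland ✗ (not Calgary or Richmond) → not eligible.
Short-Term Disability — status full-time ✓; service 133 days ≥ 60 days ✓; site Portland ✗ (not Cork) → not eligible.
Vision Plan — service 133 days < 26 weeks (≈182 days) ✗ → not eligible.
Paid Parental Leave — status full-time ✓ (not excluded); service 133 days < 1 year (≈365 days) ✗ → not eligible.
Paid Sabbatical — status full-time ✓; service 133 days < 26 weeks (≈182 days) ✗ → not eligible.
Annual Bonus Plan — status full-time ✓; grade IC6 ≥ IC2 ✓; rating 4 ≥ 2 ✓ → eligible.
Employee Assistance Program — service 133 days ≥ 120 days ✓; site Portland ✗ (not Calgary) → not eligible.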